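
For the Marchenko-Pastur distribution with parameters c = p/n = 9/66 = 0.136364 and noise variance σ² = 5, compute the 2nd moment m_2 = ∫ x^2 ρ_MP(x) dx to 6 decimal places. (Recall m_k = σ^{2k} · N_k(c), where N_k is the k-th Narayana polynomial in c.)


E[X²] = σ⁴ (1 + c) (second MP moment). With σ² = 5 (so σ⁴ = 25) and c = 9/66 = 0.136364: E[X²] = 25 · (1 + 0.136364) = 25 · 1.136364.

So E[X^2] = 28.409091.


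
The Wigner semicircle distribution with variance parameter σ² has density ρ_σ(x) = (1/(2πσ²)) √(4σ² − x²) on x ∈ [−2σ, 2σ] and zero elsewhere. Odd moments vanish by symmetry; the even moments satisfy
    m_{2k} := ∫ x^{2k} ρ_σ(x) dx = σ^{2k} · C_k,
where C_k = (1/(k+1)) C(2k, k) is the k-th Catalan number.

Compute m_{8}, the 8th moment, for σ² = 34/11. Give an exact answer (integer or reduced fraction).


By the scaled semicircle moment identity, m_{2k} = σ^{2k} · C_k with k = 4.
C_4 = (1/(k+1)) · C(2k, k) = (1/5) · C(8, 4) = (1/5) · 70 = 14.
σ^{2k} = (σ²)^k = (34/11)^4 = 1336336/14641.

Therefore m_{8} = σ^{8} · C_4 = (1336336/14641) · 14 = 18708704/14641.


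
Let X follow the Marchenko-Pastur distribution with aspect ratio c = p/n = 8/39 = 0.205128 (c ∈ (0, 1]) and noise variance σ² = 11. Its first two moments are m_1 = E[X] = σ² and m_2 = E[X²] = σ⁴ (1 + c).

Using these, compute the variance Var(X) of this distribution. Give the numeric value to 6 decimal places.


m_1 = E[X] = σ² = 11, so m_1² = 121.
m_2 = E[X²] = σ⁴ (1 + c) = 121 · (1 + 0.205128) = 121 · 1.205128 = 145.820513.
(Note m_2 − m_1² simplifies to c · σ⁴ = 0.205128 · 121.)

Var(X) = m_2 − m_1² = 145.820513 − 121 = 24.820513.


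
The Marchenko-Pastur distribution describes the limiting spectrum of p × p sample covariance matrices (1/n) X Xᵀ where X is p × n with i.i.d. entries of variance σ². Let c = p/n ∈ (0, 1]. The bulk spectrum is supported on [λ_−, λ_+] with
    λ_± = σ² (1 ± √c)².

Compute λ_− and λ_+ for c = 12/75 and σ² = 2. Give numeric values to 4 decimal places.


c = 12/75 = 0.160000; √c = 0.400000.
λ_− = σ² (1 − √c)² = 2 · (1 − 0.400000)² = 2 · (0.600000)² = 0.720000.
λ_+ = σ² (1 + √c)² = 2 · (1 + 0.400000)² = 2 · (1.400000)² = 3.920000.

Rounded to 4 decimal places: λ_− ≈ 0.7200, λ_+ ≈ 3.9200.


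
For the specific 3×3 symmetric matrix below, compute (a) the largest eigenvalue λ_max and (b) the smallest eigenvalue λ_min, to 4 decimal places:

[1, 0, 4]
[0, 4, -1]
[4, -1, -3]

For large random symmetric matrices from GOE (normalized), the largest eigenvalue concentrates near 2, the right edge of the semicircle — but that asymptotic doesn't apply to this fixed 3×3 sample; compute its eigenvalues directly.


Since M is real symmetric, all three eigenvalues are real; they are the roots of det(λI − M) = λ³ − (tr M) λ² + s λ − det M, where s is the sum of the principal 2×2 minors.
tr M = 1 + 4 + (-3) = 2.
s = (1·4 − 0²) + (1·(-3) − 4²) + (4·(-3) − (-1)²) = 4 + (-19) + (-13) = -28.
det M (expand along row 1) = 1·(-13) − 0·4 + 4·(-16) = -77.
Characteristic polynomial: λ³ − 2λ² − 28λ + 77 = 0.
Substitute λ = y + (tr M)/3 = y + 0.666667 to remove the quadratic term: y³ + p·y + q = 0 with p = s − (tr M)²/3 = -29.333333 and q = −2(tr M)³/27 + (tr M)·s/3 − det M = 57.740741.
Three real roots ⇒ use the trigonometric (Viète) form: r = 2√(−p/3) = 6.253888, φ = arccos(3q/(p·r)) = arccos(-0.944261) = 2.806139 rad.
y_k = r·cos(φ/3 − 2πk/3) for k = 0, 1, 2 gives y = 3.711763, 2.503069, -6.214832.
λ_k = y_k + 0.666667 gives λ = 4.3784, 3.1697, -5.5482 (check: the sum is 2.0000 = tr M).

Hence λ_max = 4.3784 and λ_min = -5.5482.


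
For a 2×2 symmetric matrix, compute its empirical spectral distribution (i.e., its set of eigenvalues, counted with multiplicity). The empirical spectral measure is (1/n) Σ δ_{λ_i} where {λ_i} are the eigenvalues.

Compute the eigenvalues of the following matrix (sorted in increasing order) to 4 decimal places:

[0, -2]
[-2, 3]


Since M is real symmetric, both eigenvalues are real; they are the roots of det(λI − M) = λ² − (tr M) λ + det M.
tr M = 0 + 3 = 3.
det M = 0·3 − (-2)² = 0 − 4 = -4.
Characteristic polynomial: λ² − 3λ − 4 = 0.
Discriminant Δ = (tr M)² − 4·det M = 9 − (-16) = 25; √Δ = 5.000000.
λ = (tr M ± √Δ)/2 = (3 ± 5.000000)/2, giving (tr M − √Δ)/2 = -1.0000 and (tr M + √Δ)/2 = 4.0000.

Eigenvalues sorted in increasing order: [-1.0000, 4.0000].


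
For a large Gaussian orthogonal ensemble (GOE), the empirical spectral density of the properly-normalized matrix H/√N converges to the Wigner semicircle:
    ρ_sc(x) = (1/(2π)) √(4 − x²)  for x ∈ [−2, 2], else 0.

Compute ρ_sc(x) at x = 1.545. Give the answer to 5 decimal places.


ρ_sc(x) = (1/(2π)) √(4 − x²). With x = 1.545:
  4 − x² = 4 − (1.545)² = 4 − 2.387025 = 1.612975.
  √(4 − x²) = 1.270030.
  1/(2π) = 0.159155.
  ρ_sc(1.545) = 0.159155 · 1.270030 = 0.202131.

Rounded to 5 decimal places: ρ_sc(1.545) ≈ 0.20213.


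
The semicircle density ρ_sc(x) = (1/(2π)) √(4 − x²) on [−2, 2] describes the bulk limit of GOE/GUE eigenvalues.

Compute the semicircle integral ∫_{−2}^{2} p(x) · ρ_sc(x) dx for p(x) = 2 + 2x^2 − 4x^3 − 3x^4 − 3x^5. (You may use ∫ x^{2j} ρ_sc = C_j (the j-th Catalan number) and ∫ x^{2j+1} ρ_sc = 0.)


Write p(x) = Σ a_i x^i, split into monomials and integrate each against ρ_sc separately.
Using ∫ x^{2j} ρ_sc = C_j = (1/(j+1)) C(2j, j) (Catalan numbers) and ∫ x^{2j+1} ρ_sc = 0 (odd monomials vanish by symmetry):
  i = 0 (even): a_0 · C_{0} = 2 · 1 = 2
  i = 2 (even): a_2 · C_{1} = 2 · 1 = 2
  i = 3 (odd): ∫ x^3 ρ_sc = 0 (vanishes)
  i = 4 (even): a_4 · C_{2} = -3 · 2 = -6
  i = 5 (odd): ∫ x^5 ρ_sc = 0 (vanishes)

Summing the contributions: ∫_{−2}^{2} p(x) ρ_sc(x) dx = 2 + 2 + (-6) = -2.


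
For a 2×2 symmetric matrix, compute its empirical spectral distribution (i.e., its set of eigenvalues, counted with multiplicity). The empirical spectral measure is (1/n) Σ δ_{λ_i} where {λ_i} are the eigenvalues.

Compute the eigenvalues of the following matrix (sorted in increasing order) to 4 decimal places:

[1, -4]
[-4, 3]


Since M is real symmetric, both eigenvalues are real; they are the roots of det(λI − M) = λ² − (tr M) λ + det M.
tr M = 1 + 3 = 4.
det M = 1·3 − (-4)² = 3 − 16 = -13.
Characteristic polynomial: λ² − 4λ − 13 = 0.
Discriminant Δ = (tr M)² − 4·det M = 16 − (-52) = 68; √Δ = 8.246211.
λ = (tr M ± √Δ)/2 = (4 ± 8.246211)/2, giving (tr M − √Δ)/2 = -2.1231 and (tr M + √Δ)/2 = 6.1231.

Eigenvalues sorted in increasing order: [-2.1231, 6.1231].


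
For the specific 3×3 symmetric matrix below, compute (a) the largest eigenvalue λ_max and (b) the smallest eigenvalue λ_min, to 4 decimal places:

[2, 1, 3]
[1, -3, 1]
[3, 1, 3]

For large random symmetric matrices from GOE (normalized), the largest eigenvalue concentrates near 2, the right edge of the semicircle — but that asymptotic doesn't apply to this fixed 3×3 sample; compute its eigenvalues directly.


Since M is real symmetric, all three eigenvalues are real; they are the roots of det(λI − M) = λ³ − (tr M) λ² + s λ − det M, where s is the sum of the principal 2×2 minors.
tr M = 2 + (-3) + 3 = 2.
s = (2·(-3) − 1²) + (2·3 − 3²) + ((-3)·3 − 1²) = -7 + (-3) + (-10) = -20.
det M (expand along row 1) = 2·(-10) − 1·0 + 3·10 = 10.
Characteristic polynomial: λ³ − 2λ² − 20λ − 10 = 0.
Substitute λ = y + (tr M)/3 = y + 0.666667 to remove the quadratic term: y³ + p·y + q = 0 with p = s − (tr M)²/3 = -21.333333 and q = −2(tr M)³/27 + (tr M)·s/3 − det M = -23.925926.
Three real roots ⇒ use the trigonometric (Viète) form: r = 2√(−p/3) = 5.333333, φ = arccos(3q/(p·r)) = arccos(0.630859) = 0.888136 rad.
y_k = r·cos(φ/3 − 2πk/3) for k = 0, 1, 2 gives y = 5.101321, -1.203172, -3.898149.
λ_k = y_k + 0.666667 gives λ = 5.7680, -0.5365, -3.2315 (check: the sum is 2.0000 = tr M).

Hence λ_max = 5.7680 and λ_min = -3.2315.


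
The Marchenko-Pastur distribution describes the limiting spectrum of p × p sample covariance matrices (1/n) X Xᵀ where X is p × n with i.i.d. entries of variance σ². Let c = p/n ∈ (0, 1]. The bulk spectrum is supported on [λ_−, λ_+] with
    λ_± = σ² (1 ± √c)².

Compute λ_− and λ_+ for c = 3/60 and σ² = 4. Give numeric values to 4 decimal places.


c = 3/60 = 0.050000; √c = 0.223607.
λ_− = σ² (1 − √c)² = 4 · (1 − 0.223607)² = 4 · (0.776393)² = 2.411146.
λ_+ = σ² (1 + √c)² = 4 · (1 + 0.223607)² = 4 · (1.223607)² = 5.988854.

Rounded to 4 decimal places: λ_− ≈ 2.4111, λ_+ ≈ 5.9889.


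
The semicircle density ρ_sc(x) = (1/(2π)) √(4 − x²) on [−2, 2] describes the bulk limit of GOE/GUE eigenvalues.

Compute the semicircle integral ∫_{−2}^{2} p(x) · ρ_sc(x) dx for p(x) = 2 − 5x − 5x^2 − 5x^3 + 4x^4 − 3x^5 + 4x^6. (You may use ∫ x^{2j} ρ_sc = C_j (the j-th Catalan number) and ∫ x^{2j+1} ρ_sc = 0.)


Write p(x) = Σ a_i x^i, split into monomials and integrate each against ρ_sc separately.
Using ∫ x^{2j} ρ_sc = C_j = (1/(j+1)) C(2j, j) (Catalan numbers) and ∫ x^{2j+1} ρ_sc = 0 (odd monomials vanish by symmetry):
  i = 0 (even): a_0 · C_{0} = 2 · 1 = 2
  i = 1 (odd): ∫ x^1 ρ_sc = 0 (vanishes)
  i = 2 (even): a_2 · C_{1} = -5 · 1 = -5
  i = 3 (odd): ∫ x^3 ρ_sc = 0 (vanishes)
  i = 4 (even): a_4 · C_{2} = 4 · 2 = 8
  i = 5 (odd): ∫ x^5 ρ_sc = 0 (vanishes)
  i = 6 (even): a_6 · C_{3} = 4 · 5 = 20

Summing the contributions: ∫_{−2}^{2} p(x) ρ_sc(x) dx = 2 + (-5) + 8 + 20 = 25.


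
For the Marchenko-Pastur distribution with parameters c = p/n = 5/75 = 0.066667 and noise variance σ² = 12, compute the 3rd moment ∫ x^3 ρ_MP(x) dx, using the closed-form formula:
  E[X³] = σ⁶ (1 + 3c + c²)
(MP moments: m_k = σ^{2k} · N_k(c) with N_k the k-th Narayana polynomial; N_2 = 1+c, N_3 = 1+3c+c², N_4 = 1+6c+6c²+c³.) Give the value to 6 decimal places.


E[X³] = σ⁶ (1 + 3c + c²) (third MP moment). With σ² = 12 (so σ⁶ = 1728) and c = 5/75 = 0.066667: E[X³] = 1728 · (1 + 3·0.066667 + (0.066667)²) = 1728 · 1.204444.

So E[X^3] = 2081.280000.


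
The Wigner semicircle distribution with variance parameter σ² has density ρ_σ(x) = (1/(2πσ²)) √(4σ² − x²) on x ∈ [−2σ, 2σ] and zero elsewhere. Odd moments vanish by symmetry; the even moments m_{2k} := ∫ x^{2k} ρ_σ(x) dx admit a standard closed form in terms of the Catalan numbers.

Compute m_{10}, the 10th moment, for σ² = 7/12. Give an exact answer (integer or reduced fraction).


By the scaled semicircle moment identity, m_{2k} = σ^{2k} · C_k with k = 5.
C_5 = (1/(k+1)) · C(2k, k) = (1/6) · C(10, 5) = (1/6) · 252 = 42.
σ^{2k} = (σ²)^k = (7/12)^5 = 16807/248832.

Therefore m_{10} = σ^{10} · C_5 = (16807/248832) · 42 = 117649/41472.


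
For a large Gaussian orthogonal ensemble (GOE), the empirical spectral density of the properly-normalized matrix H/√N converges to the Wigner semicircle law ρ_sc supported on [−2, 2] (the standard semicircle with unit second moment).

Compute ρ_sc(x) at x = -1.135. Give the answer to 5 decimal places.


ρ_sc(x) = (1/(2π)) √(4 − x²). With x = -1.135:
  4 − x² = 4 − (-1.135)² = 4 − 1.288225 = 2.711775.
  √(4 − x²) = 1.646747.
  1/(2π) = 0.159155.
  ρ_sc(-1.135) = 0.159155 · 1.646747 = 0.262088.

Rounded to 5 decimal places: ρ_sc(-1.135) ≈ 0.26209.


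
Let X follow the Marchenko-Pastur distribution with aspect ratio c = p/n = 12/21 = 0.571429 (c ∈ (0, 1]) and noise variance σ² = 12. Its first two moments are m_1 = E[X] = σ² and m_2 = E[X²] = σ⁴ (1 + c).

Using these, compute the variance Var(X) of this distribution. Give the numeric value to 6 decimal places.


m_1 = E[X] = σ² = 12, so m_1² = 144.
m_2 = E[X²] = σ⁴ (1 + c) = 144 · (1 + 0.571429) = 144 · 1.571429 = 226.285714.
(Note m_2 − m_1² simplifies to c · σ⁴ = 0.571429 · 144.)

Var(X) = m_2 − m_1² = 226.285714 − 144 = 82.285714.


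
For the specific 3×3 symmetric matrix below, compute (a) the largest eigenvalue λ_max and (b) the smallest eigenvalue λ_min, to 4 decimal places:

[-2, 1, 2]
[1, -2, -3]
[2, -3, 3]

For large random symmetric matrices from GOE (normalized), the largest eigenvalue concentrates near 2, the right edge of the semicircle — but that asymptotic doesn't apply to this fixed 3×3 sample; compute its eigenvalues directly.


Since M is real symmetric, all three eigenvalues are real; they are the roots of det(λI − M) = λ³ − (tr M) λ² + s λ − det M, where s is the sum of the principal 2×2 minors.
tr M = -2 + (-2) + 3 = -1.
s = ((-2)·(-2) − 1²) + ((-2)·3 − 2²) + ((-2)·3 − (-3)²) = 3 + (-10) + (-15) = -22.
det M (expand along row 1) = (-2)·(-15) − 1·9 + 2·1 = 23.
Characteristic polynomial: λ³ + λ² − 22λ − 23 = 0.
Substitute λ = y + (tr M)/3 = y − 0.333333 to remove the quadratic term: y³ + p·y + q = 0 with p = s − (tr M)²/3 = -22.333333 and q = −2(tr M)³/27 + (tr M)·s/3 − det M = -15.592593.
Three real roots ⇒ use the trigonometric (Viète) form: r = 2√(−p/3) = 5.456902, φ = arccos(3q/(p·r)) = arccos(0.383831) = 1.176855 rad.
y_k = r·cos(φ/3 − 2πk/3) for k = 0, 1, 2 gives y = 5.042384, -0.714509, -4.327875.
λ_k = y_k − 0.333333 gives λ = 4.7091, -1.0478, -4.6612 (check: the sum is -1.0000 = tr M).

Hence λ_max = 4.7091 and λ_min = -4.6612.


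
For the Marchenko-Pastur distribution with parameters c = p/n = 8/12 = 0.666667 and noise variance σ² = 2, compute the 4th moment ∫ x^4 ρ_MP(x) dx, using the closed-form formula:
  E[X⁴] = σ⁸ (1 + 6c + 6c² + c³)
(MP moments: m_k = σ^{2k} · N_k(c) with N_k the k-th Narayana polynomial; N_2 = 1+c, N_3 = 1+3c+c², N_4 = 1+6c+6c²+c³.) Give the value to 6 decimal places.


E[X⁴] = σ⁸ (1 + 6c + 6c² + c³) (fourth MP moment). With σ² = 2 (so σ⁸ = 16) and c = 8/12 = 0.666667: E[X⁴] = 16 · (1 + 6·0.666667 + 6·(0.666667)² + (0.666667)³) = 16 · 7.962963.

So E[X^4] = 127.407407.


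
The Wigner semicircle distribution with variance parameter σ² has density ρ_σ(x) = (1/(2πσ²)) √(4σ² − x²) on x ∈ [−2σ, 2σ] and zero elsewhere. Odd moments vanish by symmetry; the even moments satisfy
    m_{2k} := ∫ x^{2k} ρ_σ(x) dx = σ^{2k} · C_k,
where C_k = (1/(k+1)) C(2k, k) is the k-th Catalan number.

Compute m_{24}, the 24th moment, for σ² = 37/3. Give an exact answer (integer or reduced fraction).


By the scaled semicircle moment identity, m_{2k} = σ^{2k} · C_k with k = 12.
C_12 = (1/(k+1)) · C(2k, k) = (1/13) · C(24, 12) = (1/13) · 2704156 = 208012.
σ^{2k} = (σ²)^k = (37/3)^12 = 6582952005840035281/531441.

Therefore m_{24} = σ^{24} · C_12 = (6582952005840035281/531441) · 208012 = 1369333012638797418871372/531441.


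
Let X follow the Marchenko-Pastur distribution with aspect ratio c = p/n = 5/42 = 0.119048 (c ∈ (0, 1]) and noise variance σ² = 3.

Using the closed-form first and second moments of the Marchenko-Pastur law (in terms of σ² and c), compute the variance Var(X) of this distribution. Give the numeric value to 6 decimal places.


Recall the MP moments m_1 = E[X] = σ² and m_2 = E[X²] = σ⁴ (1 + c).
m_1 = E[X] = σ² = 3, so m_1² = 9.
m_2 = E[X²] = σ⁴ (1 + c) = 9 · (1 + 0.119048) = 9 · 1.119048 = 10.071429.
(Note m_2 − m_1² simplifies to c · σ⁴ = 0.119048 · 9.)

Var(X) = m_2 − m_1² = 10.071429 − 9 = 1.071429.


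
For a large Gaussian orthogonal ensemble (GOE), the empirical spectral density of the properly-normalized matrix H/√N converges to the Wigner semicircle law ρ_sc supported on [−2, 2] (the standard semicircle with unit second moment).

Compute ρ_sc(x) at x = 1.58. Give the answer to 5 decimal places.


ρ_sc(x) = (1/(2π)) √(4 − x²). With x = 1.58:
  4 − x² = 4 − (1.58)² = 4 − 2.496400 = 1.503600.
  √(4 − x²) = 1.226214.
  1/(2π) = 0.159155.
  ρ_sc(1.58) = 0.159155 · 1.226214 = 0.195158.

Rounded to 5 decimal places: ρ_sc(1.58) ≈ 0.19516.


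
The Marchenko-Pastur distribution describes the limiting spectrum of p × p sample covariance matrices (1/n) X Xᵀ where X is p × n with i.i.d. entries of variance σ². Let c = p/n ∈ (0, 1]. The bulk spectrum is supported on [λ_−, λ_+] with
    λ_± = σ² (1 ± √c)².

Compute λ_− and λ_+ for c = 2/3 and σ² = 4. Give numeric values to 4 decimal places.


c = 2/3 = 0.666667; √c = 0.816497.
λ_− = σ² (1 − √c)² = 4 · (1 − 0.816497)² = 4 · (0.183503)² = 0.134694.
λ_+ = σ² (1 + √c)² = 4 · (1 + 0.816497)² = 4 · (1.816497)² = 13.198639.

Rounded to 4 decimal places: λ_− ≈ 0.1347, λ_+ ≈ 13.1986.


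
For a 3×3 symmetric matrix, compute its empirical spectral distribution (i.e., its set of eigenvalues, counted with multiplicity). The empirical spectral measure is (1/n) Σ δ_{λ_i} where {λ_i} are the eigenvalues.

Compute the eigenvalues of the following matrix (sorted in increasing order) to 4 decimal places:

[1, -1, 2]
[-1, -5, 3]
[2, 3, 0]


Since M is real symmetric, all three eigenvalues are real; they are the roots of det(λI − M) = λ³ − (tr M) λ² + s λ − det M, where s is the sum of the principal 2×2 minors.
tr M = 1 + (-5) + 0 = -4.
s = (1·(-5) − (-1)²) + (1·0 − 2²) + ((-5)·0 − 3²) = -6 + (-4) + (-9) = -19.
det M (expand along row 1) = 1·(-9) − (-1)·(-6) + 2·7 = -1.
Characteristic polynomial: λ³ + 4λ² − 19λ + 1 = 0.
Substitute λ = y + (tr M)/3 = y − 1.333333 to remove the quadratic term: y³ + p·y + q = 0 with p = s − (tr M)²/3 = -24.333333 and q = −2(tr M)³/27 + (tr M)·s/3 − det M = 31.074074.
Three real roots ⇒ use the trigonometric (Viète) form: r = 2√(−p/3) = 5.696002, φ = arccos(3q/(p·r)) = arccos(-0.672586) = 2.308494 rad.
y_k = r·cos(φ/3 − 2πk/3) for k = 0, 1, 2 gives y = 4.091211, 1.386570, -5.477781.
λ_k = y_k − 1.333333 gives λ = 2.7579, 0.0532, -6.8111 (check: the sum is -4.0000 = tr M).

Eigenvalues sorted in increasing order: [-6.8111, 0.0532, 2.7579].


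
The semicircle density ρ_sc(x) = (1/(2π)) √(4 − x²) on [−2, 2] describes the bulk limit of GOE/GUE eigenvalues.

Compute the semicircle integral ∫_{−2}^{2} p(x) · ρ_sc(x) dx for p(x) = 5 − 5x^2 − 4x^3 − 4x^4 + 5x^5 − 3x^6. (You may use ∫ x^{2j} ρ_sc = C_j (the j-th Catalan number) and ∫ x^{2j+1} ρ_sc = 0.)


Write p(x) = Σ a_i x^i, split into monomials and integrate each against ρ_sc separately.
Using ∫ x^{2j} ρ_sc = C_j = (1/(j+1)) C(2j, j) (Catalan numbers) and ∫ x^{2j+1} ρ_sc = 0 (odd monomials vanish by symmetry):
  i = 0 (even): a_0 · C_{0} = 5 · 1 = 5
  i = 2 (even): a_2 · C_{1} = -5 · 1 = -5
  i = 3 (odd): ∫ x^3 ρ_sc = 0 (vanishes)
  i = 4 (even): a_4 · C_{2} = -4 · 2 = -8
  i = 5 (odd): ∫ x^5 ρ_sc = 0 (vanishes)
  i = 6 (even): a_6 · C_{3} = -3 · 5 = -15

Summing the contributions: ∫_{−2}^{2} p(x) ρ_sc(x) dx = 5 + (-5) + (-8) + (-15) = -23.


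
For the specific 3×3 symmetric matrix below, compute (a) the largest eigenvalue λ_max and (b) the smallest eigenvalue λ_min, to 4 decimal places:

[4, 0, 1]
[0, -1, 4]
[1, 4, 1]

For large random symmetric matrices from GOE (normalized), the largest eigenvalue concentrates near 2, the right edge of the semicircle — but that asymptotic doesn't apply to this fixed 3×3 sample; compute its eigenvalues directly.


Since M is real symmetric, all three eigenvalues are real; they are the roots of det(λI − M) = λ³ − (tr M) λ² + s λ − det M, where s is the sum of the principal 2×2 minors.
tr M = 4 + (-1) + 1 = 4.
s = (4·(-1) − 0²) + (4·1 − 1²) + ((-1)·1 − 4²) = -4 + 3 + (-17) = -18.
det M (expand along row 1) = 4·(-17) − 0·(-4) + 1·1 = -67.
Characteristic polynomial: λ³ − 4λ² − 18λ + 67 = 0.
Substitute λ = y + (tr M)/3 = y + 1.333333 to remove the quadratic term: y³ + p·y + q = 0 with p = s − (tr M)²/3 = -23.333333 and q = −2(tr M)³/27 + (tr M)·s/3 − det M = 38.259259.
Three real roots ⇒ use the trigonometric (Viète) form: r = 2√(−p/3) = 5.577734, φ = arccos(3q/(p·r)) = arccos(-0.881908) = 2.650691 rad.
y_k = r·cos(φ/3 − 2πk/3) for k = 0, 1, 2 gives y = 3.538517, 1.964708, -5.503225.
λ_k = y_k + 1.333333 gives λ = 4.8719, 3.2980, -4.1699 (check: the sum is 4.0000 = tr M).

Hence λ_max = 4.8719 and λ_min = -4.1699.


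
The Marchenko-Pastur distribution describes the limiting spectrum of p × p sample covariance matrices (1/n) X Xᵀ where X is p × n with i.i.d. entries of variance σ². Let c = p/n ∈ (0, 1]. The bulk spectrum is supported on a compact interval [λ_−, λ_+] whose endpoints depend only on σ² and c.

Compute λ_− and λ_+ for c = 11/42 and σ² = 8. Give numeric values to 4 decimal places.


c = 11/42 = 0.261905; √c = 0.511766.
λ_− = σ² (1 − √c)² = 8 · (1 − 0.511766)² = 8 · (0.488234)² = 1.906977.
λ_+ = σ² (1 + √c)² = 8 · (1 + 0.511766)² = 8 · (1.511766)² = 18.283499.

Rounded to 4 decimal places: λ_− ≈ 1.9070, λ_+ ≈ 18.2835.


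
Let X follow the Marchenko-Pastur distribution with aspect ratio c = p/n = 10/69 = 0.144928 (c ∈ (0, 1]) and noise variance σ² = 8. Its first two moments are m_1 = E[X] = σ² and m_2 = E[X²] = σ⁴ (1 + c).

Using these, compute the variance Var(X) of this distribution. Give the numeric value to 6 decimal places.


m_1 = E[X] = σ² = 8, so m_1² = 64.
m_2 = E[X²] = σ⁴ (1 + c) = 64 · (1 + 0.144928) = 64 · 1.144928 = 73.275362.
(Note m_2 − m_1² simplifies to c · σ⁴ = 0.144928 · 64.)

Var(X) = m_2 − m_1² = 73.275362 − 64 = 9.275362.


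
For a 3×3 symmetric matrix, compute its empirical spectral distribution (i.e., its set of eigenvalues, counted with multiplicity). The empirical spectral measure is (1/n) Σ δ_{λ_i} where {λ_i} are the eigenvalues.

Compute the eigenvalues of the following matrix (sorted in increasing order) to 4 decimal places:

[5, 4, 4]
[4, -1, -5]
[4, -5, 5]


Since M is real symmetric, all three eigenvalues are real; they are the roots of det(λI − M) = λ³ − (tr M) λ² + s λ − det M, where s is the sum of the principal 2×2 minors.
tr M = 5 + (-1) + 5 = 9.
s = (5·(-1) − 4²) + (5·5 − 4²) + ((-1)·5 − (-5)²) = -21 + 9 + (-30) = -42.
det M (expand along row 1) = 5·(-30) − 4·40 + 4·(-16) = -374.
Characteristic polynomial: λ³ − 9λ² − 42λ + 374 = 0.
Substitute λ = y + (tr M)/3 = y + 3.000000 to remove the quadratic term: y³ + p·y + q = 0 with p = s − (tr M)²/3 = -69.000000 and q = −2(tr M)³/27 + (tr M)·s/3 − det M = 194.000000.
Three real roots ⇒ use the trigonometric (Viète) form: r = 2√(−p/3) = 9.591663, φ = arccos(3q/(p·r)) = arccos(-0.879387) = 2.645369 rad.
y_k = r·cos(φ/3 − 2πk/3) for k = 0, 1, 2 gives y = 6.098098, 3.362651, -9.460749.
λ_k = y_k + 3.000000 gives λ = 9.0981, 6.3627, -6.4607 (check: the sum is 9.0000 = tr M).

Eigenvalues sorted in increasing order: [-6.4607, 6.3627, 9.0981].


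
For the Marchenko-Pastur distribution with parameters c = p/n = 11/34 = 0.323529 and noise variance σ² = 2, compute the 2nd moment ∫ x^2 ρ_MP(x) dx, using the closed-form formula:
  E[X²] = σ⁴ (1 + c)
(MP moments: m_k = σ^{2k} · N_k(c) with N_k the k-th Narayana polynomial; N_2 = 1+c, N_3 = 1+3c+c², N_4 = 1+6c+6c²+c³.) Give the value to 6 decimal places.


E[X²] = σ⁴ (1 + c) (second MP moment). With σ² = 2 (so σ⁴ = 4) and c = 11/34 = 0.323529: E[X²] = 4 · (1 + 0.323529) = 4 · 1.323529.

So E[X^2] = 5.294118.


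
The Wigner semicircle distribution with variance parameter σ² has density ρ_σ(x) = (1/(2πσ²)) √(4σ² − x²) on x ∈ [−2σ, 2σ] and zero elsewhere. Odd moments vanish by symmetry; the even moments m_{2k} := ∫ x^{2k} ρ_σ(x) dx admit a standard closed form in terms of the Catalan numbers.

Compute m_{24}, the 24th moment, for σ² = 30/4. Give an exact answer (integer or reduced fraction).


By the scaled semicircle moment identity, m_{2k} = σ^{2k} · C_k with k = 12.
C_12 = (1/(k+1)) · C(2k, k) = (1/13) · C(24, 12) = (1/13) · 2704156 = 208012.
σ^{2k} = (σ²)^k = (30/4)^12 = 129746337890625/4096.

Therefore m_{24} = σ^{24} · C_12 = (129746337890625/4096) · 208012 = 6747198809326171875/1024.


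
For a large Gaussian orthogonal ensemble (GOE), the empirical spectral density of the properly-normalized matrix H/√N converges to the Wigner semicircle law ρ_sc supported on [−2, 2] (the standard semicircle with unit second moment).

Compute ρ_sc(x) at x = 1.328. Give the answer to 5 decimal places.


ρ_sc(x) = (1/(2π)) √(4 − x²). With x = 1.328:
  4 − x² = 4 − (1.328)² = 4 − 1.763584 = 2.236416.
  √(4 − x²) = 1.495465.
  1/(2π) = 0.159155.
  ρ_sc(1.328) = 0.159155 · 1.495465 = 0.238011.

Rounded to 5 decimal places: ρ_sc(1.328) ≈ 0.23801.


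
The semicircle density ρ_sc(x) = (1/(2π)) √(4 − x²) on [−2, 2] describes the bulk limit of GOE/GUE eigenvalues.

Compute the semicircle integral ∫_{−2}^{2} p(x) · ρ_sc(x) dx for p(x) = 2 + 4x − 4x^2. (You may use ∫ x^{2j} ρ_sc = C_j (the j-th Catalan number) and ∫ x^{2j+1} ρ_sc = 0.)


Write p(x) = Σ a_i x^i, split into monomials and integrate each against ρ_sc separately.
Using ∫ x^{2j} ρ_sc = C_j = (1/(j+1)) C(2j, j) (Catalan numbers) and ∫ x^{2j+1} ρ_sc = 0 (odd monomials vanish by symmetry):
  i = 0 (even): a_0 · C_{0} = 2 · 1 = 2
  i = 1 (odd): ∫ x^1 ρ_sc = 0 (vanishes)
  i = 2 (even): a_2 · C_{1} = -4 · 1 = -4

Summing the contributions: ∫_{−2}^{2} p(x) ρ_sc(x) dx = 2 + (-4) = -2.


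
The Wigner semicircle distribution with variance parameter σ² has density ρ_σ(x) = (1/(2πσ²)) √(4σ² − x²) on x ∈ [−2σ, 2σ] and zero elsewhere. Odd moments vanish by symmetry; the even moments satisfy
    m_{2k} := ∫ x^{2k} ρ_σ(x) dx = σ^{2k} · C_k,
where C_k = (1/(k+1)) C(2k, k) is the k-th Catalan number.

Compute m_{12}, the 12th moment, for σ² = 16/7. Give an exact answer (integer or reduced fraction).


By the scaled semicircle moment identity, m_{2k} = σ^{2k} · C_k with k = 6.
C_6 = (1/(k+1)) · C(2k, k) = (1/7) · C(12, 6) = (1/7) · 924 = 132.
σ^{2k} = (σ²)^k = (16/7)^6 = 16777216/117649.

Therefore m_{12} = σ^{12} · C_6 = (16777216/117649) · 132 = 2214592512/117649.


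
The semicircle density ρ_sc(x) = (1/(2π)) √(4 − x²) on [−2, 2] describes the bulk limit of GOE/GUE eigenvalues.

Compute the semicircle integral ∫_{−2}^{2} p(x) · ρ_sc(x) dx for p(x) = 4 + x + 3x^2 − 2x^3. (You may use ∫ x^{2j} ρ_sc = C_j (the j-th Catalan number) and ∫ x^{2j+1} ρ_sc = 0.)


Write p(x) = Σ a_i x^i, split into monomials and integrate each against ρ_sc separately.
Using ∫ x^{2j} ρ_sc = C_j = (1/(j+1)) C(2j, j) (Catalan numbers) and ∫ x^{2j+1} ρ_sc = 0 (odd monomials vanish by symmetry):
  i = 0 (even): a_0 · C_{0} = 4 · 1 = 4
  i = 1 (odd): ∫ x^1 ρ_sc = 0 (vanishes)
  i = 2 (even): a_2 · C_{1} = 3 · 1 = 3
  i = 3 (odd): ∫ x^3 ρ_sc = 0 (vanishes)

Summing the contributions: ∫_{−2}^{2} p(x) ρ_sc(x) dx = 4 + 3 = 7.


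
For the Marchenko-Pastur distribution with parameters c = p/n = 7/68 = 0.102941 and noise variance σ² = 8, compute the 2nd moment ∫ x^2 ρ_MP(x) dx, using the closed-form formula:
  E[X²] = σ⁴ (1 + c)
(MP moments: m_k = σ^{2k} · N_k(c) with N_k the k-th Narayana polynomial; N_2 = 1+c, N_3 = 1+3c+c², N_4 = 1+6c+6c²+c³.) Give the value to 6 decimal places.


E[X²] = σ⁴ (1 + c) (second MP moment). With σ² = 8 (so σ⁴ = 64) and c = 7/68 = 0.102941: E[X²] = 64 · (1 + 0.102941) = 64 · 1.102941.

So E[X^2] = 70.588235.


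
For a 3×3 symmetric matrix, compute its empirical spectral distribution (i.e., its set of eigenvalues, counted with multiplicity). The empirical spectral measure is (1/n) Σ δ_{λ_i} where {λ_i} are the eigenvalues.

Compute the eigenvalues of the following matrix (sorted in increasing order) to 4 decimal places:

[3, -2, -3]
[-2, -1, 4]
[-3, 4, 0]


Since M is real symmetric, all three eigenvalues are real; they are the roots of det(λI − M) = λ³ − (tr M) λ² + s λ − det M, where s is the sum of the principal 2×2 minors.
tr M = 3 + (-1) + 0 = 2.
s = (3·(-1) − (-2)²) + (3·0 − (-3)²) + ((-1)·0 − 4²) = -7 + (-9) + (-16) = -32.
det M (expand along row 1) = 3·(-16) − (-2)·12 + (-3)·(-11) = 9.
Characteristic polynomial: λ³ − 2λ² − 32λ − 9 = 0.
Substitute λ = y + (tr M)/3 = y + 0.666667 to remove the quadratic term: y³ + p·y + q = 0 with p = s − (tr M)²/3 = -33.333333 and q = −2(tr M)³/27 + (tr M)·s/3 − det M = -30.925926.
Three real roots ⇒ use the trigonometric (Viète) form: r = 2√(−p/3) = 6.666667, φ = arccos(3q/(p·r)) = arccos(0.417500) = 1.140104 rad.
y_k = r·cos(φ/3 − 2πk/3) for k = 0, 1, 2 gives y = 6.191012, -0.953810, -5.237202.
λ_k = y_k + 0.666667 gives λ = 6.8577, -0.2871, -4.5705 (check: the sum is 2.0000 = tr M).

Eigenvalues sorted in increasing order: [-4.5705, -0.2871, 6.8577].


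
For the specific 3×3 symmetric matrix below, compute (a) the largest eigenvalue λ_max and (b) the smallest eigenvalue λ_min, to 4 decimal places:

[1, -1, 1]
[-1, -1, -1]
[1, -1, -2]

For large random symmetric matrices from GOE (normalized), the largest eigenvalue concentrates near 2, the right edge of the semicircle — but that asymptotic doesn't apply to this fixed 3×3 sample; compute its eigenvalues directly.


Since M is real symmetric, all three eigenvalues are real; they are the roots of det(λI − M) = λ³ − (tr M) λ² + s λ − det M, where s is the sum of the principal 2×2 minors.
tr M = 1 + (-1) + (-2) = -2.
s = (1·(-1) − (-1)²) + (1·(-2) − 1²) + ((-1)·(-2) − (-1)²) = -2 + (-3) + 1 = -4.
det M (expand along row 1) = 1·1 − (-1)·3 + 1·2 = 6.
Characteristic polynomial: λ³ + 2λ² − 4λ − 6 = 0.
Substitute λ = y + (tr M)/3 = y − 0.666667 to remove the quadratic term: y³ + p·y + q = 0 with p = s − (tr M)²/3 = -5.333333 and q = −2(tr M)³/27 + (tr M)·s/3 − det M = -2.740741.
Three real roots ⇒ use the trigonometric (Viète) form: r = 2√(−p/3) = 2.666667, φ = arccos(3q/(p·r)) = arccos(0.578125) = 0.954367 rad.
y_k = r·cos(φ/3 − 2πk/3) for k = 0, 1, 2 gives y = 2.532865, -0.544089, -1.988776.
λ_k = y_k − 0.666667 gives λ = 1.8662, -1.2108, -2.6554 (check: the sum is -2.0000 = tr M).

Hence λ_max = 1.8662 and λ_min = -2.6554.


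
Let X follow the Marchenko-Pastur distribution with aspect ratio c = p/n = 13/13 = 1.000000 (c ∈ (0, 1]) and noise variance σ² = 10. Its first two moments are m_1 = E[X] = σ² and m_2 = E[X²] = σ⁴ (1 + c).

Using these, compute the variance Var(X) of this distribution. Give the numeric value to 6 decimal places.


m_1 = E[X] = σ² = 10, so m_1² = 100.
m_2 = E[X²] = σ⁴ (1 + c) = 100 · (1 + 1.000000) = 100 · 2.000000 = 200.000000.
(Note m_2 − m_1² simplifies to c · σ⁴ = 1.000000 · 100.)

Var(X) = m_2 − m_1² = 200.000000 − 100 = 100.000000.


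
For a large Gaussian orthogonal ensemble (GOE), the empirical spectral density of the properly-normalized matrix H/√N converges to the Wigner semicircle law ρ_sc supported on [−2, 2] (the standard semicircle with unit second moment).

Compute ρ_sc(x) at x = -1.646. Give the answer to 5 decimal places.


ρ_sc(x) = (1/(2π)) √(4 − x²). With x = -1.646:
  4 − x² = 4 − (-1.646)² = 4 − 2.709316 = 1.290684.
  √(4 − x²) = 1.136083.
  1/(2π) = 0.159155.
  ρ_sc(-1.646) = 0.159155 · 1.136083 = 0.180813.

Rounded to 5 decimal places: ρ_sc(-1.646) ≈ 0.18081.


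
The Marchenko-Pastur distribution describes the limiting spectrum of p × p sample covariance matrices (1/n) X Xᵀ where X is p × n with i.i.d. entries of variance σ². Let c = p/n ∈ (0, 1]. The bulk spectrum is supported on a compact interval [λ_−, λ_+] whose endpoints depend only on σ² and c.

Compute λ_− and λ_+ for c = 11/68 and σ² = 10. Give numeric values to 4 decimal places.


c = 11/68 = 0.161765; √c = 0.402200.
λ_− = σ² (1 − √c)² = 10 · (1 − 0.402200)² = 10 · (0.597800)² = 3.573650.
λ_+ = σ² (1 + √c)² = 10 · (1 + 0.402200)² = 10 · (1.402200)² = 19.661644.

Rounded to 4 decimal places: λ_− ≈ 3.5737, λ_+ ≈ 19.6616.


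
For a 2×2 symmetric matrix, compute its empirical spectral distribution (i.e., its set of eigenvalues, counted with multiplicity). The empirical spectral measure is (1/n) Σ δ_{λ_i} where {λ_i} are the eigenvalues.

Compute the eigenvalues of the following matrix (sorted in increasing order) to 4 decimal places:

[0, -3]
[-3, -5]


Since M is real symmetric, both eigenvalues are real; they are the roots of det(λI − M) = λ² − (tr M) λ + det M.
tr M = 0 + (-5) = -5.
det M = 0·(-5) − (-3)² = 0 − 9 = -9.
Characteristic polynomial: λ² + 5λ − 9 = 0.
Discriminant Δ = (tr M)² − 4·det M = 25 − (-36) = 61; √Δ = 7.810250.
λ = (tr M ± √Δ)/2 = (-5 ± 7.810250)/2, giving (tr M − √Δ)/2 = -6.4051 and (tr M + √Δ)/2 = 1.4051.

Eigenvalues sorted in increasing order: [-6.4051, 1.4051].


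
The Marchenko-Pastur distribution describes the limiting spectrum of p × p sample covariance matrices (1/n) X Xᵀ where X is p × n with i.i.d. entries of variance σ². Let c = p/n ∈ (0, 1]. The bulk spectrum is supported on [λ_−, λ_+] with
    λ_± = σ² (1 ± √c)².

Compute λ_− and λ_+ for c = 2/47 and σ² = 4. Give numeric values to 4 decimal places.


c = 2/47 = 0.042553; √c = 0.206284.
λ_− = σ² (1 − √c)² = 4 · (1 − 0.206284)² = 4 · (0.793716)² = 2.519939.
λ_+ = σ² (1 + √c)² = 4 · (1 + 0.206284)² = 4 · (1.206284)² = 5.820487.

Rounded to 4 decimal places: λ_− ≈ 2.5199, λ_+ ≈ 5.8205.


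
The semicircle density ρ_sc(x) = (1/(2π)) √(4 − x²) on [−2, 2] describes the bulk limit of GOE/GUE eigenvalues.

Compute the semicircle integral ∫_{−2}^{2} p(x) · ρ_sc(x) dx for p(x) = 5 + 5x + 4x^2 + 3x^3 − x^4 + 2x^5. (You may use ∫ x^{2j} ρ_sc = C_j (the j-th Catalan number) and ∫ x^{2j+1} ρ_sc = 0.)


Write p(x) = Σ a_i x^i, split into monomials and integrate each against ρ_sc separately.
Using ∫ x^{2j} ρ_sc = C_j = (1/(j+1)) C(2j, j) (Catalan numbers) and ∫ x^{2j+1} ρ_sc = 0 (odd monomials vanish by symmetry):
  i = 0 (even): a_0 · C_{0} = 5 · 1 = 5
  i = 1 (odd): ∫ x^1 ρ_sc = 0 (vanishes)
  i = 2 (even): a_2 · C_{1} = 4 · 1 = 4
  i = 3 (odd): ∫ x^3 ρ_sc = 0 (vanishes)
  i = 4 (even): a_4 · C_{2} = -1 · 2 = -2
  i = 5 (odd): ∫ x^5 ρ_sc = 0 (vanishes)

Summing the contributions: ∫_{−2}^{2} p(x) ρ_sc(x) dx = 5 + 4 + (-2) = 7.


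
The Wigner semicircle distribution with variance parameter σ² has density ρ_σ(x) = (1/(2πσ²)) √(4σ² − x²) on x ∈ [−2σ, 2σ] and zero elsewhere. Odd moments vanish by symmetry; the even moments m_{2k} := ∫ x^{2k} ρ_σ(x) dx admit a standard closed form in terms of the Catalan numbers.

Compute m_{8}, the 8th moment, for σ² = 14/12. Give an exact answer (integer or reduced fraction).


By the scaled semicircle moment identity, m_{2k} = σ^{2k} · C_k with k = 4.
C_4 = (1/(k+1)) · C(2k, k) = (1/5) · C(8, 4) = (1/5) · 70 = 14.
σ^{2k} = (σ²)^k = (14/12)^4 = 2401/1296.

Therefore m_{8} = σ^{8} · C_4 = (2401/1296) · 14 = 16807/648.


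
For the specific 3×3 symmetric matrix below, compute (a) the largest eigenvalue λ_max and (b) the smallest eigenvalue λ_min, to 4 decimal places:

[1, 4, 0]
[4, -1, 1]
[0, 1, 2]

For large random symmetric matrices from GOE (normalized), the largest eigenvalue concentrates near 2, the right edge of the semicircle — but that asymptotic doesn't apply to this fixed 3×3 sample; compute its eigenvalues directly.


Since M is real symmetric, all three eigenvalues are real; they are the roots of det(λI − M) = λ³ − (tr M) λ² + s λ − det M, where s is the sum of the principal 2×2 minors.
tr M = 1 + (-1) + 2 = 2.
s = (1·(-1) − 4²) + (1·2 − 0²) + ((-1)·2 − 1²) = -17 + 2 + (-3) = -18.
det M (expand along row 1) = 1·(-3) − 4·8 + 0·4 = -35.
Characteristic polynomial: λ³ − 2λ² − 18λ + 35 = 0.
Substitute λ = y + (tr M)/3 = y + 0.666667 to remove the quadratic term: y³ + p·y + q = 0 with p = s − (tr M)²/3 = -19.333333 and q = −2(tr M)³/27 + (tr M)·s/3 − det M = 22.407407.
Three real roots ⇒ use the trigonometric (Viète) form: r = 2√(−p/3) = 5.077182, φ = arccos(3q/(p·r)) = arccos(-0.684831) = 2.325168 rad.
y_k = r·cos(φ/3 − 2πk/3) for k = 0, 1, 2 gives y = 3.627047, 1.263282, -4.890329.
λ_k = y_k + 0.666667 gives λ = 4.2937, 1.9299, -4.2237 (check: the sum is 2.0000 = tr M).

Hence λ_max = 4.2937 and λ_min = -4.2237.


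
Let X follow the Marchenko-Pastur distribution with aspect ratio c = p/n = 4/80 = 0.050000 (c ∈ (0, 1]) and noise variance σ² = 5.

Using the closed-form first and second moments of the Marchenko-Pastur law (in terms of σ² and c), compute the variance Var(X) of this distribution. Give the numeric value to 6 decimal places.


Recall the MP moments m_1 = E[X] = σ² and m_2 = E[X²] = σ⁴ (1 + c).
m_1 = E[X] = σ² = 5, so m_1² = 25.
m_2 = E[X²] = σ⁴ (1 + c) = 25 · (1 + 0.050000) = 25 · 1.050000 = 26.250000.
(Note m_2 − m_1² simplifies to c · σ⁴ = 0.050000 · 25.)

Var(X) = m_2 − m_1² = 26.250000 − 25 = 1.250000.


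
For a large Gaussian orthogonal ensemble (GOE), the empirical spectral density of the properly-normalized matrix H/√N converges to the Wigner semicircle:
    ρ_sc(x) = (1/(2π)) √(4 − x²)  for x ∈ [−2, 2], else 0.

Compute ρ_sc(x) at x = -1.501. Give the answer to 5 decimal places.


ρ_sc(x) = (1/(2π)) √(4 − x²). With x = -1.501:
  4 − x² = 4 − (-1.501)² = 4 − 2.253001 = 1.746999.
  √(4 − x²) = 1.321741.
  1/(2π) = 0.159155.
  ρ_sc(-1.501) = 0.159155 · 1.321741 = 0.210362.

Rounded to 5 decimal places: ρ_sc(-1.501) ≈ 0.21036.


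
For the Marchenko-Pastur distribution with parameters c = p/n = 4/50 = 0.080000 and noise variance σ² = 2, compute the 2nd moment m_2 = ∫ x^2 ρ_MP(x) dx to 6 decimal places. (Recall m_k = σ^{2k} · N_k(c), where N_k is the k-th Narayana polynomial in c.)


E[X²] = σ⁴ (1 + c) (second MP moment). With σ² = 2 (so σ⁴ = 4) and c = 4/50 = 0.080000: E[X²] = 4 · (1 + 0.080000) = 4 · 1.080000.

So E[X^2] = 4.320000.


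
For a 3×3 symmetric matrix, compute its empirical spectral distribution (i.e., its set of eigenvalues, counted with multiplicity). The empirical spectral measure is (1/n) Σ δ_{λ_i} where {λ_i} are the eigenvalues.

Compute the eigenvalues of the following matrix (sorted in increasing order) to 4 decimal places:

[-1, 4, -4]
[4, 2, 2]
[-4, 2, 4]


Since M is real symmetric, all three eigenvalues are real; they are the roots of det(λI − M) = λ³ − (tr M) λ² + s λ − det M, where s is the sum of the principal 2×2 minors.
tr M = -1 + 2 + 4 = 5.
s = ((-1)·2 − 4²) + ((-1)·4 − (-4)²) + (2·4 − 2²) = -18 + (-20) + 4 = -34.
det M (expand along row 1) = (-1)·4 − 4·24 + (-4)·16 = -164.
Characteristic polynomial: λ³ − 5λ² − 34λ + 164 = 0.
Substitute λ = y + (tr M)/3 = y + 1.666667 to remove the quadratic term: y³ + p·y + q = 0 with p = s − (tr M)²/3 = -42.333333 and q = −2(tr M)³/27 + (tr M)·s/3 − det M = 98.074074.
Three real roots ⇒ use the trigonometric (Viète) form: r = 2√(−p/3) = 7.512952, φ = arccos(3q/(p·r)) = arccos(-0.925087) = 2.752060 rad.
y_k = r·cos(φ/3 − 2πk/3) for k = 0, 1, 2 gives y = 4.567302, 2.882407, -7.449708.
λ_k = y_k + 1.666667 gives λ = 6.2340, 4.5491, -5.7830 (check: the sum is 5.0000 = tr M).

Eigenvalues sorted in increasing order: [-5.7830, 4.5491, 6.2340].


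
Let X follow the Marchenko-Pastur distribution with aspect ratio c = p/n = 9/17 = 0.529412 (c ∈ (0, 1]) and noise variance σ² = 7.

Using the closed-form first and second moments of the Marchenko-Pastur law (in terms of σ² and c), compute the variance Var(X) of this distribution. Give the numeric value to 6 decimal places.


Recall the MP moments m_1 = E[X] = σ² and m_2 = E[X²] = σ⁴ (1 + c).
m_1 = E[X] = σ² = 7, so m_1² = 49.
m_2 = E[X²] = σ⁴ (1 + c) = 49 · (1 + 0.529412) = 49 · 1.529412 = 74.941176.
(Note m_2 − m_1² simplifies to c · σ⁴ = 0.529412 · 49.)

Var(X) = m_2 − m_1² = 74.941176 − 49 = 25.941176.
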